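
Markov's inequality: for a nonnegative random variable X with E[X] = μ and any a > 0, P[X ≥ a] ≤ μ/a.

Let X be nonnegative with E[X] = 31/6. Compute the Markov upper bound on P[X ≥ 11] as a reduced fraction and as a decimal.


μ = E[X] = 31/6, a = 11.
Markov: P[X ≥ 11] ≤ μ/a = (31/6)/11 = 31/66.
Numerically: ≈ 0.4697.
(Since a = 11 > μ = 5.1667, the bound 31/66 is < 1 and informative.)

P[X ≥ 11] ≤ 31/66 ≈ 0.4697.


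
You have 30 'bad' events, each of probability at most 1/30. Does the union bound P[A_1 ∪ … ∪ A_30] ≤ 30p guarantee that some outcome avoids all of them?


Union bound: P[∪_{i=1}^{30} A_i] ≤ Σ_i P[A_i] ≤ 30·p = 30·(1/30) = 1.
Numerically: 1 ≈ 1.000.
Is 1 < 1? NO.
Since the bound 1 is ≥ 1, the union bound is uninformative here; it does NOT by itself certify existence.

30·p = 1 ≈ 1.000; existence NOT certified by the union bound.


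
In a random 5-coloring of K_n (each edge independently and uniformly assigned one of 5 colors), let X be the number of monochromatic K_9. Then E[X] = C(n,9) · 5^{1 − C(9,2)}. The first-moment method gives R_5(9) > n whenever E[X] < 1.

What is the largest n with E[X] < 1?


We need C(n, 9) · 5^{1 − 36} < 1, i.e. C(n, 9) < 5^{36 − 1} = 2910383045673370361328125.
Check values of n near the boundary:
  n = 2169: C(2169, 9) = 2879753360044504243499683; 2879753360044504243499683 < 2910383045673370361328125? YES
  n = 2170: C(2170, 9) = 2891746779868845075610510; 2891746779868845075610510 < 2910383045673370361328125? YES
  n = 2171: C(2171, 9) = 2903784578674959601827205; 2903784578674959601827205 < 2910383045673370361328125? YES
  n = 2172: C(2172, 9) = 2915866900084148060642020; 2915866900084148060642020 < 2910383045673370361328125? NO
The largest n with C(n, 9) < 2910383045673370361328125 is n = 2171 (where E[X] = 580756915734991920365441/582076609134674072265625 ≈ 0.9977). Hence R_5(9) > 2171, i.e. R_5(9) ≥ 2172.

Largest n = 2171; hence R_5(9) > 2171.


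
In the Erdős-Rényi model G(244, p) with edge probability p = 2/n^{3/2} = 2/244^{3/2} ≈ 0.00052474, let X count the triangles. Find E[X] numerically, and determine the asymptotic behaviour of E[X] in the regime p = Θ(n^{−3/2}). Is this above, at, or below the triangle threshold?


Number of potential triangles: C(244, 3) = 2391444.
Each occurs with probability p³ ≈ (0.00052474)³ ≈ 1.4448933e-10.
By linearity: E[X] = C(244, 3)·p³ ≈ 2391444 · 1.4448933e-10 ≈ 0.00035.
Since α = 3/2 > 1, p = c/n^{3/2} = o(1/n) is below the triangle threshold p ~ 1/n. Asymptotically E[X] ~ (c³/6)·n^{3(1−α)} = (2³/6)·n^{-1.5} → 0, so by Markov's inequality G has no triangles w.h.p.

E[X] ≈ 0.00035; in regime p = Θ(1/n^{3/2}) E[X] tends to 0 (below the triangle threshold p ~ 1/n).


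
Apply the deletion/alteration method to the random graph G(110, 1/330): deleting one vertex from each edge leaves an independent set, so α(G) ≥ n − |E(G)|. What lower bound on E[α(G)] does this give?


E[|E(G)|] = C(110, 2)·p = 5995 · (1/330) = 109/6.
E[α(G)] ≥ n − E[|E(G)|] = 110 − 109/6 = 551/6.
Numerically: ≈ 91.83333.
(This is only a lower bound; the true E[α(G)] may be larger.)

E[α(G)] ≥ 551/6 ≈ 91.83333.


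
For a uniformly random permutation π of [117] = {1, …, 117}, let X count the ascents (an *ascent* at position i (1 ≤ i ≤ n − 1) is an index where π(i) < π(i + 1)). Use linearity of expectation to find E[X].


Write X = Σ X_I over i = 1, …, 116, with X_I the indicator of one ascent.
There are 116 indicators.
For each fixed i, the pair (π(i), π(i+1)) is a uniformly random ordered pair of distinct values from {1, …, 117}; by symmetry P[π(i) < π(i+1)] = 1/2.
By linearity: E[X] = 116 · (1/2) = (117 − 1) · (1/2) = 58 ≈ 58.000.

E[X] = 58 = 58.000.


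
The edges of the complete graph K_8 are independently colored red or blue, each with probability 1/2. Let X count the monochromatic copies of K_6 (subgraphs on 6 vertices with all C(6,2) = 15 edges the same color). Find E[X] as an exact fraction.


Let X = Σ_S X_S over the C(8, 6) = 28 subsets S of size 6, where X_S = 1 if the K_6 on S is monochromatic.
For a fixed S, the K_6 on S has C(6, 2) = 15 edges. P[all 15 edges red] = (1/2)^15, and likewise for blue, so P[monochromatic] = 2·(1/2)^15 = 2^{1 − 15} = 1/16384.
By linearity of expectation: E[X] = C(8, 6) · 2^{1 − 15} = 28 · 1/16384 = 7/4096.
Numerically: E[X] ≈ 0.001709.

E[X] = C(8,6)·2^(1−C(6,2)) = 7/4096 ≈ 0.001709.


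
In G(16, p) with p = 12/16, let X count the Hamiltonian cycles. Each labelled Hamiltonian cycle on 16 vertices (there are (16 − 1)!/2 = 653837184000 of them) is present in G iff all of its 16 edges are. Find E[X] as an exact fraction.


K_16 has (16 − 1)!/2 = 653837184000 labelled Hamiltonian cycles.
For each such Hamiltonian cycle H, let X_H = 1 if all 16 edges of H are present in G. Then P[X_H = 1] = p^{16} = (3/4)^{16} = 43046721/4294967296.
By linearity of expectation: E[X] = Σ_H E[X_H] = 653837184000 · p^{16} = 653837184000 · 43046721/4294967296 = 27485885585032875/4194304.
Numerically: E[X] ≈ 6.55e+09.

E[X] = 653837184000 · (3/4)^{16} = 27485885585032875/4194304 ≈ 6.55e+09.


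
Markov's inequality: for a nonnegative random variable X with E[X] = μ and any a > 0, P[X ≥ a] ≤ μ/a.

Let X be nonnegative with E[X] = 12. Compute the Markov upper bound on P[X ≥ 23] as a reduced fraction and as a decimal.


μ = E[X] = 12, a = 23.
Markov: P[X ≥ 23] ≤ μ/a = (12)/23 = 12/23.
Numerically: ≈ 0.521739.
(Since a = 23 > μ = 12.000000, the bound 12/23 is < 1 and informative.)

P[X ≥ 23] ≤ 12/23 ≈ 0.521739.


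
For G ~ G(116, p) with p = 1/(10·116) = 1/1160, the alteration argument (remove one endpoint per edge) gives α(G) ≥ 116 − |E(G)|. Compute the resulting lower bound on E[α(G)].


E[|E(G)|] = C(116, 2)·p = 6670 · (1/1160) = 23/4.
E[α(G)] ≥ n − E[|E(G)|] = 116 − 23/4 = 441/4.
Numerically: ≈ 110.2500.
(This is only a lower bound; the true E[α(G)] may be larger.)

E[α(G)] ≥ 441/4 ≈ 110.2500.


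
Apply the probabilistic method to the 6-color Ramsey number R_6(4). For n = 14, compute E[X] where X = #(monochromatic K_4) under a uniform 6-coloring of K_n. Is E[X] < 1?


E[X] = C(14, 4) · 6^{1 − 6} = 1001 · 6^{−5} = 1001/7776.
As a reduced fraction: E[X] = 1001/7776 ≈ 0.1287294.
Is E[X] < 1? YES.
Since E[X] < 1, there exists a 6-coloring of K_{14} with no monochromatic K_4; hence R_6(4) > 14.

E[X] = 1001/7776 ≈ 0.1287294; E[X] < 1, so R_6(4) > 14.


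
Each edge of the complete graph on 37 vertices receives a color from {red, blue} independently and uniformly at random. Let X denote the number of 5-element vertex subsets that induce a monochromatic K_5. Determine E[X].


Let X = Σ_S X_S over the C(37, 5) = 435897 subsets S of size 5, where X_S = 1 if the K_5 on S is monochromatic.
For a fixed S, the K_5 on S has C(5, 2) = 10 edges. P[all 10 edges red] = (1/2)^10, and likewise for blue, so P[monochromatic] = 2·(1/2)^10 = 2^{1 − 10} = 1/512.
By linearity: E[X] = C(37, 5) · 2^{1 − 10} = 435897 · 1/512 = 435897/512.
Numerically: E[X] ≈ 851.3613.

E[X] = C(37,5)·2^(1−C(5,2)) = 435897/512 ≈ 851.3613.


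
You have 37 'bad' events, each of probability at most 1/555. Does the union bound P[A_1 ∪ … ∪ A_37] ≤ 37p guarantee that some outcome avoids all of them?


Union bound: P[∪_{i=1}^{37} A_i] ≤ Σ_i P[A_i] ≤ 37·p = 37·(1/555) = 1/15.
Numerically: 1/15 ≈ 0.0666667.
Is 1/15 < 1? YES.
Since P[∪ A_i] ≤ 1/15 < 1, the complement has P[∩ A_i^c] ≥ 1 − 1/15 = 14/15 > 0, so some outcome avoids every A_i.

37·p = 1/15 ≈ 0.0666667; existence CERTIFIED by the union bound.


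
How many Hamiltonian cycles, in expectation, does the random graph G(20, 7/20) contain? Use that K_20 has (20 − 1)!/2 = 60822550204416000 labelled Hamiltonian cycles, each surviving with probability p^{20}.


K_20 has (20 − 1)!/2 = 60822550204416000 labelled Hamiltonian cycles.
For each such Hamiltonian cycle H, let X_H = 1 if all 20 edges of H are present in G. Then P[X_H = 1] = p^{20} = (7/20)^{20} = 79792266297612001/104857600000000000000000000.
Summing the indicators: E[X] = Σ_H E[X_H] = 60822550204416000 · p^{20} = 60822550204416000 · 79792266297612001/104857600000000000000000000 = 1184855742873690605203907421/25600000000000000000.
Numerically: E[X] ≈ 4.628e+07.

E[X] = 60822550204416000 · (7/20)^{20} = 1184855742873690605203907421/25600000000000000000 ≈ 4.628e+07.


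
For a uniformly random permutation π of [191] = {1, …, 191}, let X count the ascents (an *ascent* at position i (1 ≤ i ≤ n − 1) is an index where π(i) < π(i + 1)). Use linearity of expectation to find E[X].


Write X = Σ X_I over i = 1, …, 190, with X_I the indicator of one ascent.
There are 190 indicators.
For each fixed i, the pair (π(i), π(i+1)) is a uniformly random ordered pair of distinct values from {1, …, 191}; by symmetry P[π(i) < π(i+1)] = 1/2.
By linearity: E[X] = 190 · (1/2) = (191 − 1) · (1/2) = 95 ≈ 95.00000.

E[X] = 95 = 95.00000.


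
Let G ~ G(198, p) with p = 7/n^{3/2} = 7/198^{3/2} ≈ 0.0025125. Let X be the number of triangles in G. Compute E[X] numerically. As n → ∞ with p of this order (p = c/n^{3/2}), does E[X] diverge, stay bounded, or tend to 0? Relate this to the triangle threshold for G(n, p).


Number of potential triangles: C(198, 3) = 1274196.
Each occurs with probability p³ ≈ (0.0025125)³ ≈ 1.5859912e-08.
By linearity: E[X] = C(198, 3)·p³ ≈ 1274196 · 1.5859912e-08 ≈ 0.02021.
Since α = 3/2 > 1, p = c/n^{3/2} = o(1/n) is below the triangle threshold p ~ 1/n. Asymptotically E[X] ~ (c³/6)·n^{3(1−α)} = (7³/6)·n^{-1.5} → 0, so by Markov's inequality G has no triangles w.h.p.

E[X] ≈ 0.02021; in regime p = Θ(1/n^{3/2}) E[X] tends to 0 (below the triangle threshold p ~ 1/n).


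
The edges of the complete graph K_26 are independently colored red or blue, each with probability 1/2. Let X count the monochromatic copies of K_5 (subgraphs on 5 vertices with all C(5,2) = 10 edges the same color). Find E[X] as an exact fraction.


Let X = Σ_S X_S over the C(26, 5) = 65780 subsets S of size 5, where X_S = 1 if the K_5 on S is monochromatic.
For a fixed S, the K_5 on S has C(5, 2) = 10 edges. P[all 10 edges red] = (1/2)^10, and likewise for blue, so P[monochromatic] = 2·(1/2)^10 = 2^{1 − 10} = 1/512.
By linearity: E[X] = C(26, 5) · 2^{1 − 10} = 65780 · 1/512 = 16445/128.
Numerically: E[X] ≈ 128.4766.

E[X] = C(26,5)·2^(1−C(5,2)) = 16445/128 ≈ 128.4766.


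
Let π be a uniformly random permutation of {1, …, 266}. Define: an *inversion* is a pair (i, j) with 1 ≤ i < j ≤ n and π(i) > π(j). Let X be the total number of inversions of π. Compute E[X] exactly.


Write X = Σ X_I over the C(266, 2) = 35245 pairs i < j, with X_I the indicator of one inversion.
There are 35245 indicators.
For each fixed pair i < j, the values π(i) and π(j) are two distinct elements of {1, …, 266} in uniformly random order; by symmetry P[π(i) > π(j)] = 1/2.
By linearity: E[X] = 35245 · (1/2) = C(266, 2) · (1/2) = 35245/2 = 35245/2 ≈ 17622.5000.

E[X] = 35245/2 = 17622.5000.


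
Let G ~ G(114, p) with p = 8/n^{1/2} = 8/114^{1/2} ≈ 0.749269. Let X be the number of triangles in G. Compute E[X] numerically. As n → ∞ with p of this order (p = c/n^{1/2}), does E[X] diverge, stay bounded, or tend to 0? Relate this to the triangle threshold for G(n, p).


Number of potential triangles: C(114, 3) = 240464.
Each occurs with probability p³ ≈ (0.749269)³ ≈ 4.20642049e-01.
By linearity: E[X] = C(114, 3)·p³ ≈ 240464 · 4.20642049e-01 ≈ 101149.269601.
Since α = 1/2 < 1, p = c/n^{1/2} ≫ 1/n is above the triangle threshold p ~ 1/n. Asymptotically E[X] ~ (c³/6)·n^{3(1−α)} = (8³/6)·n^{1.5} → ∞; triangles are abundant w.h.p.

E[X] ≈ 101149.269601; in regime p = Θ(1/n^{1/2}) E[X] diverges (above the triangle threshold p ~ 1/n).


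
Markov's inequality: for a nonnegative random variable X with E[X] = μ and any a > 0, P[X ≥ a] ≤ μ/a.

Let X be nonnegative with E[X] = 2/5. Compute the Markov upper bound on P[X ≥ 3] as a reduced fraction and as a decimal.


μ = E[X] = 2/5, a = 3.
Markov: P[X ≥ 3] ≤ μ/a = (2/5)/3 = 2/15.
Numerically: ≈ 0.13333.
(Since a = 3 > μ = 0.40000, the bound 2/15 is < 1 and informative.)

P[X ≥ 3] ≤ 2/15 ≈ 0.13333.


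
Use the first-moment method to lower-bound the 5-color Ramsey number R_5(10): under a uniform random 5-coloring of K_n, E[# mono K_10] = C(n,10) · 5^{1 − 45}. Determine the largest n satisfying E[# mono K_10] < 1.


We need C(n, 10) · 5^{1 − 45} < 1, i.e. C(n, 10) < 5^{45 − 1} = 5684341886080801486968994140625.
Check values of n near the boundary:
  n = 5387: C(5387, 10) = 5624406917627224603154306376491; 5624406917627224603154306376491 < 5684341886080801486968994140625? YES
  n = 5388: C(5388, 10) = 5634865093375880654852250419586; 5634865093375880654852250419586 < 5684341886080801486968994140625? YES
  n = 5389: C(5389, 10) = 5645340767466558997768874792926; 5645340767466558997768874792926 < 5684341886080801486968994140625? YES
  n = 5390: C(5390, 10) = 5655833965919099070255434039753; 5655833965919099070255434039753 < 5684341886080801486968994140625? YES
  n = 5391: C(5391, 10) = 5666344714787188828795213697883; 5666344714787188828795213697883 < 5684341886080801486968994140625? YES
  n = 5392: C(5392, 10) = 5676873040158402483252283957448; 5676873040158402483252283957448 < 5684341886080801486968994140625? YES
  n = 5393: C(5393, 10) = 5687418968154238267170642278008; 5687418968154238267170642278008 < 5684341886080801486968994140625? NO
  n = 5394: C(5394, 10) = 5697982524930156243149785372878; 5697982524930156243149785372878 < 5684341886080801486968994140625? NO
The largest n with C(n, 10) < 5684341886080801486968994140625 is n = 5392 (where E[X] = 5676873040158402483252283957448/5684341886080801486968994140625 ≈ 0.9986861). Hence R_5(10) > 5392, i.e. R_5(10) ≥ 5393.

Largest n = 5392; hence R_5(10) > 5392.


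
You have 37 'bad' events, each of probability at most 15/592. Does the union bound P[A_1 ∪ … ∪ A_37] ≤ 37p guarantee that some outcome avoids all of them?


Union bound: P[∪_{i=1}^{37} A_i] ≤ Σ_i P[A_i] ≤ 37·p = 37·(15/592) = 15/16.
Numerically: 15/16 ≈ 0.938.
Is 15/16 < 1? YES.
Since P[∪ A_i] ≤ 15/16 < 1, the complement has P[∩ A_i^c] ≥ 1 − 15/16 = 1/16 > 0, so some outcome avoids every A_i.

37·p = 15/16 ≈ 0.938; existence CERTIFIED by the union bound.


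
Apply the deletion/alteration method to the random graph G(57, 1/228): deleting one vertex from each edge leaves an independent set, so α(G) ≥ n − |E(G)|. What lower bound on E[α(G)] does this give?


E[|E(G)|] = C(57, 2)·p = 1596 · (1/228) = 7.
E[α(G)] ≥ n − E[|E(G)|] = 57 − 7 = 50.
Numerically: ≈ 50.000.
(This is only a lower bound; the true E[α(G)] may be larger.)

E[α(G)] ≥ 50 ≈ 50.000.


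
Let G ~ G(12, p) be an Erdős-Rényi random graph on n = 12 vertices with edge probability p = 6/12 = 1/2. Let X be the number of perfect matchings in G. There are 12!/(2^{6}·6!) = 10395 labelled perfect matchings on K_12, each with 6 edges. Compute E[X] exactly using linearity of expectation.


K_12 has 12!/(2^{6}·6!) = 10395 labelled perfect matchings.
For each such perfect matching H, let X_H = 1 if all 6 edges of H are present in G. Then P[X_H = 1] = p^{6} = (1/2)^{6} = 1/64.
By linearity of expectation: E[X] = Σ_H E[X_H] = 10395 · p^{6} = 10395 · 1/64 = 10395/64.
Numerically: E[X] ≈ 162.422.

E[X] = 10395 · (1/2)^{6} = 10395/64 ≈ 162.422.


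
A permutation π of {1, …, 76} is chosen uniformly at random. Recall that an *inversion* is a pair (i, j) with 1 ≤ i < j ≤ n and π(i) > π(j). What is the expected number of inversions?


Write X = Σ X_I over the C(76, 2) = 2850 pairs i < j, with X_I the indicator of one inversion.
There are 2850 indicators.
For each fixed pair i < j, the values π(i) and π(j) are two distinct elements of {1, …, 76} in uniformly random order; by symmetry P[π(i) > π(j)] = 1/2.
By linearity: E[X] = 2850 · (1/2) = C(76, 2) · (1/2) = 2850/2 = 1425 ≈ 1425.000000.

E[X] = 1425 = 1425.000000.


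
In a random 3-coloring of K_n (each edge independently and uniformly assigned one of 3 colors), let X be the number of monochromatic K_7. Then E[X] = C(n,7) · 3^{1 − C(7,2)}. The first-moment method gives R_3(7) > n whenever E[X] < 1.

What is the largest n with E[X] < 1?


We need C(n, 7) · 3^{1 − 21} < 1, i.e. C(n, 7) < 3^{21 − 1} = 3486784401.
Check values of n near the boundary:
  n = 76: C(76, 7) = 2186189400; 2186189400 < 3486784401? YES
  n = 77: C(77, 7) = 2404808340; 2404808340 < 3486784401? YES
  n = 78: C(78, 7) = 2641902120; 2641902120 < 3486784401? YES
  n = 79: C(79, 7) = 2898753715; 2898753715 < 3486784401? YES
  n = 80: C(80, 7) = 3176716400; 3176716400 < 3486784401? YES
  n = 81: C(81, 7) = 3477216600; 3477216600 < 3486784401? YES
  n = 82: C(82, 7) = 3801756816; 3801756816 < 3486784401? NO
The largest n with C(n, 7) < 3486784401 is n = 81 (where E[X] = 42928600/43046721 ≈ 0.9973). Hence R_3(7) > 81, i.e. R_3(7) ≥ 82.

Largest n = 81; hence R_3(7) > 81.


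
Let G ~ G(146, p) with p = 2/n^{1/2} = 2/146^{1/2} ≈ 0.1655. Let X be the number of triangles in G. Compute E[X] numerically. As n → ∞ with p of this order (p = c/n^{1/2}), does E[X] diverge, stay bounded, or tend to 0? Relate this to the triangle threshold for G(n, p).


Number of potential triangles: C(146, 3) = 508080.
Each occurs with probability p³ ≈ (0.1655)³ ≈ 4.534827e-03.
By linearity: E[X] = C(146, 3)·p³ ≈ 508080 · 4.534827e-03 ≈ 2304.0548.
Since α = 1/2 < 1, p = c/n^{1/2} ≫ 1/n is above the triangle threshold p ~ 1/n. Asymptotically E[X] ~ (c³/6)·n^{3(1−α)} = (2³/6)·n^{1.5} → ∞; triangles are abundant w.h.p.

E[X] ≈ 2304.0548; in regime p = Θ(1/n^{1/2}) E[X] diverges (above the triangle threshold p ~ 1/n).


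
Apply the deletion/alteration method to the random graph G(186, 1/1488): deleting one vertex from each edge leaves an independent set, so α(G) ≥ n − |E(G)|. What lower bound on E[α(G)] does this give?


E[|E(G)|] = C(186, 2)·p = 17205 · (1/1488) = 185/16.
E[α(G)] ≥ n − E[|E(G)|] = 186 − 185/16 = 2791/16.
Numerically: ≈ 174.4375.
(This is only a lower bound; the true E[α(G)] may be larger.)

E[α(G)] ≥ 2791/16 ≈ 174.4375.


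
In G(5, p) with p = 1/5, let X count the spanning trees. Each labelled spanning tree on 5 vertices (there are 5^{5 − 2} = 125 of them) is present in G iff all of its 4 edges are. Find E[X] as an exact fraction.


K_5 has 5^{5 − 2} = 125 labelled spanning trees.
For each such spanning tree H, let X_H = 1 if all 4 edges of H are present in G. Then P[X_H = 1] = p^{4} = (1/5)^{4} = 1/625.
By linearity of expectation: E[X] = Σ_H E[X_H] = 125 · p^{4} = 125 · 1/625 = 1/5.
Numerically: E[X] ≈ 0.2.

E[X] = 125 · (1/5)^{4} = 1/5 ≈ 0.2.


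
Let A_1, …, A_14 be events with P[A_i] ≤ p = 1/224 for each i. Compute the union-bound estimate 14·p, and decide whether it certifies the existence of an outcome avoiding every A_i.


Union bound: P[∪_{i=1}^{14} A_i] ≤ Σ_i P[A_i] ≤ 14·p = 14·(1/224) = 1/16.
Numerically: 1/16 ≈ 0.062500.
Is 1/16 < 1? YES.
Since P[∪ A_i] ≤ 1/16 < 1, the complement has P[∩ A_i^c] ≥ 1 − 1/16 = 15/16 > 0, so some outcome avoids every A_i.

14·p = 1/16 ≈ 0.062500; existence CERTIFIED by the union bound.


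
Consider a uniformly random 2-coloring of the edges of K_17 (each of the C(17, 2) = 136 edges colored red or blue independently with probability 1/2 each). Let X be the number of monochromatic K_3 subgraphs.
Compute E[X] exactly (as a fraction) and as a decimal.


Let X = Σ_S X_S over the C(17, 3) = 680 subsets S of size 3, where X_S = 1 if the K_3 on S is monochromatic.
For a fixed S, the K_3 on S has C(3, 2) = 3 edges. P[all 3 edges red] = (1/2)^3, and likewise for blue, so P[monochromatic] = 2·(1/2)^3 = 2^{1 − 3} = 1/4.
By linearity: E[X] = C(17, 3) · 2^{1 − 3} = 680 · 1/4 = 170.
Numerically: E[X] ≈ 170.000000.

E[X] = C(17,3)·2^(1−C(3,2)) = 170 ≈ 170.000000.


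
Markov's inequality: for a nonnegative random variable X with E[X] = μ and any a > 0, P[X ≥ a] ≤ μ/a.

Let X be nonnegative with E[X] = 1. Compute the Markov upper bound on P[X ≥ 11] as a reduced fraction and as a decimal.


μ = E[X] = 1, a = 11.
Markov: P[X ≥ 11] ≤ μ/a = (1)/11 = 1/11.
Numerically: ≈ 0.09091.
(Since a = 11 > μ = 1.00000, the bound 1/11 is < 1 and informative.)

P[X ≥ 11] ≤ 1/11 ≈ 0.09091.


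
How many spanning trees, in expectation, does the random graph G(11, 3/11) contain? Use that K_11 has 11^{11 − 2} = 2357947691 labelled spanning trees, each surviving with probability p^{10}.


K_11 has 11^{11 − 2} = 2357947691 labelled spanning trees.
For each such spanning tree H, let X_H = 1 if all 10 edges of H are present in G. Then P[X_H = 1] = p^{10} = (3/11)^{10} = 59049/25937424601.
By linearity of expectation: E[X] = Σ_H E[X_H] = 2357947691 · p^{10} = 2357947691 · 59049/25937424601 = 59049/11.
Numerically: E[X] ≈ 5.37e+03.

E[X] = 2357947691 · (3/11)^{10} = 59049/11 ≈ 5.37e+03.


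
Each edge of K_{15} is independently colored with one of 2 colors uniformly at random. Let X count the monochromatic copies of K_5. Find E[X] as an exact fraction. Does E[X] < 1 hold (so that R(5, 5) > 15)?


E[X] = C(15, 5) · 2^{1 − 10} = 3003 · 2^{−9} = 3003/512.
As a reduced fraction: E[X] = 3003/512 ≈ 5.8652344.
Is E[X] < 1? NO.
Since E[X] ≥ 1, the first-moment bound is inconclusive at n = 15; it does NOT by itself certify R(5, 5) > 15.

E[X] = 3003/512 ≈ 5.8652344; E[X] ≥ 1; first-moment method inconclusive here.


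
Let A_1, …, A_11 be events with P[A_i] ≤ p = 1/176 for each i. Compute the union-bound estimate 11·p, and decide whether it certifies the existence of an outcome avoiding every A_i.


Union bound: P[∪_{i=1}^{11} A_i] ≤ Σ_i P[A_i] ≤ 11·p = 11·(1/176) = 1/16.
Numerically: 1/16 ≈ 0.0625.
Is 1/16 < 1? YES.
Since P[∪ A_i] ≤ 1/16 < 1, the complement has P[∩ A_i^c] ≥ 1 − 1/16 = 15/16 > 0, so some outcome avoids every A_i.

11·p = 1/16 ≈ 0.0625; existence CERTIFIED by the union bound.


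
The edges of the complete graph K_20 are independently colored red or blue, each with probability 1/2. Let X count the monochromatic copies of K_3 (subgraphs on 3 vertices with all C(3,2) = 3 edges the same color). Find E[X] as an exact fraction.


Let X = Σ_S X_S over the C(20, 3) = 1140 subsets S of size 3, where X_S = 1 if the K_3 on S is monochromatic.
For a fixed S, the K_3 on S has C(3, 2) = 3 edges. P[all 3 edges red] = (1/2)^3, and likewise for blue, so P[monochromatic] = 2·(1/2)^3 = 2^{1 − 3} = 1/4.
By linearity of expectation: E[X] = C(20, 3) · 2^{1 − 3} = 1140 · 1/4 = 285.
Numerically: E[X] ≈ 285.000.

E[X] = C(20,3)·2^(1−C(3,2)) = 285 ≈ 285.000.


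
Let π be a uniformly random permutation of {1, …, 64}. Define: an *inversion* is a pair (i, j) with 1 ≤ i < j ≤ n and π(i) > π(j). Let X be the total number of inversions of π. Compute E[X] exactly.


Write X = Σ X_I over the C(64, 2) = 2016 pairs i < j, with X_I the indicator of one inversion.
There are 2016 indicators.
For each fixed pair i < j, the values π(i) and π(j) are two distinct elements of {1, …, 64} in uniformly random order; by symmetry P[π(i) > π(j)] = 1/2.
By linearity: E[X] = 2016 · (1/2) = C(64, 2) · (1/2) = 2016/2 = 1008 ≈ 1008.00000.

E[X] = 1008 = 1008.00000.


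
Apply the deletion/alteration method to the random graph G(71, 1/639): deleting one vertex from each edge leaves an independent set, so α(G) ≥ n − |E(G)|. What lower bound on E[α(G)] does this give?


E[|E(G)|] = C(71, 2)·p = 2485 · (1/639) = 35/9.
E[α(G)] ≥ n − E[|E(G)|] = 71 − 35/9 = 604/9.
Numerically: ≈ 67.1111.
(This is only a lower bound; the true E[α(G)] may be larger.)

E[α(G)] ≥ 604/9 ≈ 67.1111.


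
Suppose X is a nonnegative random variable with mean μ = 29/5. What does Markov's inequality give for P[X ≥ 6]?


μ = E[X] = 29/5, a = 6.
Markov: P[X ≥ 6] ≤ μ/a = (29/5)/6 = 29/30.
Numerically: ≈ 0.9667.
(Since a = 6 > μ = 5.8000, the bound 29/30 is < 1 and informative.)

P[X ≥ 6] ≤ 29/30 ≈ 0.9667.


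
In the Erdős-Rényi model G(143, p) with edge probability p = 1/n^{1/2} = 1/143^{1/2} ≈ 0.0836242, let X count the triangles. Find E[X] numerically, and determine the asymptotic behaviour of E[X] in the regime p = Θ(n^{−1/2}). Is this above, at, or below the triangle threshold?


Number of potential triangles: C(143, 3) = 477191.
Each occurs with probability p³ ≈ (0.0836242)³ ≈ 5.84784622e-04.
By linearity: E[X] = C(143, 3)·p³ ≈ 477191 · 5.84784622e-04 ≈ 279.053959.
Since α = 1/2 < 1, p = c/n^{1/2} ≫ 1/n is above the triangle threshold p ~ 1/n. Asymptotically E[X] ~ (c³/6)·n^{3(1−α)} = (1³/6)·n^{1.5} → ∞; triangles are abundant w.h.p.

E[X] ≈ 279.053959; in regime p = Θ(1/n^{1/2}) E[X] diverges (above the triangle threshold p ~ 1/n).


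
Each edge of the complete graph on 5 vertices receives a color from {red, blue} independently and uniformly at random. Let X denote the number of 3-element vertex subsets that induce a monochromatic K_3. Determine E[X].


Let X = Σ_S X_S over the C(5, 3) = 10 subsets S of size 3, where X_S = 1 if the K_3 on S is monochromatic.
For a fixed S, the K_3 on S has C(3, 2) = 3 edges. P[all 3 edges red] = (1/2)^3, and likewise for blue, so P[monochromatic] = 2·(1/2)^3 = 2^{1 − 3} = 1/4.
Summing: E[X] = C(5, 3) · 2^{1 − 3} = 10 · 1/4 = 5/2.
Numerically: E[X] ≈ 2.500.

E[X] = C(5,3)·2^(1−C(3,2)) = 5/2 ≈ 2.500.


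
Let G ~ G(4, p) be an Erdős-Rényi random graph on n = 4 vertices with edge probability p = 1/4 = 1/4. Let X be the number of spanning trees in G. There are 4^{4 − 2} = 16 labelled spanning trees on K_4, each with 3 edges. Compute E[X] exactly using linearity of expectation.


K_4 has 4^{4 − 2} = 16 labelled spanning trees.
For each such spanning tree H, let X_H = 1 if all 3 edges of H are present in G. Then P[X_H = 1] = p^{3} = (1/4)^{3} = 1/64.
By linearity: E[X] = Σ_H E[X_H] = 16 · p^{3} = 16 · 1/64 = 1/4.
Numerically: E[X] ≈ 0.25.

E[X] = 16 · (1/4)^{3} = 1/4 ≈ 0.25.


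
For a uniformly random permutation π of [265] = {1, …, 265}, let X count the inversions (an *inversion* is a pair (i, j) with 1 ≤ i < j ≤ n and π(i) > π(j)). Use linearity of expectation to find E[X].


Write X = Σ X_I over the C(265, 2) = 34980 pairs i < j, with X_I the indicator of one inversion.
There are 34980 indicators.
For each fixed pair i < j, the values π(i) and π(j) are two distinct elements of {1, …, 265} in uniformly random order; by symmetry P[π(i) > π(j)] = 1/2.
By linearity: E[X] = 34980 · (1/2) = C(265, 2) · (1/2) = 34980/2 = 17490 ≈ 17490.000000.

E[X] = 17490 = 17490.000000.


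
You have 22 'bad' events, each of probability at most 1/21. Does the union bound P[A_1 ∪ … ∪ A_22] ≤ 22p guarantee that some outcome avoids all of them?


Union bound: P[∪_{i=1}^{22} A_i] ≤ Σ_i P[A_i] ≤ 22·p = 22·(1/21) = 22/21.
Numerically: 22/21 ≈ 1.0476190.
Is 22/21 < 1? NO.
Since the bound 22/21 is ≥ 1, the union bound is uninformative here; it does NOT by itself certify existence.

22·p = 22/21 ≈ 1.0476190; existence NOT certified by the union bound.


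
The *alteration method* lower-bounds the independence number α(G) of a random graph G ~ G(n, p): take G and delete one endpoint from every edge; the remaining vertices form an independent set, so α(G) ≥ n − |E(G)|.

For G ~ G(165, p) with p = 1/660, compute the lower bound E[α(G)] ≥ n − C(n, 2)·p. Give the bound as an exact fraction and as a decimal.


E[|E(G)|] = C(165, 2)·p = 13530 · (1/660) = 41/2.
E[α(G)] ≥ n − E[|E(G)|] = 165 − 41/2 = 289/2.
Numerically: ≈ 144.5000.
(This is only a lower bound; the true E[α(G)] may be larger.)

E[α(G)] ≥ 289/2 ≈ 144.5000.


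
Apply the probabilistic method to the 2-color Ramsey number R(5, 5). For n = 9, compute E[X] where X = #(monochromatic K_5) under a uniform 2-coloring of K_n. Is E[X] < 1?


E[X] = C(9, 5) · 2^{1 − 10} = 126 · 2^{−9} = 126/512.
As a reduced fraction: E[X] = 63/256 ≈ 0.246094.
Is E[X] < 1? YES.
Since E[X] < 1, there exists a 2-coloring of K_{9} with no monochromatic K_5; hence R(5, 5) > 9.

E[X] = 63/256 ≈ 0.246094; E[X] < 1, so R(5, 5) > 9.


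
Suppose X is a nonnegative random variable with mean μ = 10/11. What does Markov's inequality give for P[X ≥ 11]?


μ = E[X] = 10/11, a = 11.
Markov: P[X ≥ 11] ≤ μ/a = (10/11)/11 = 10/121.
Numerically: ≈ 0.08264.
(Since a = 11 > μ = 0.90909, the bound 10/121 is < 1 and informative.)

P[X ≥ 11] ≤ 10/121 ≈ 0.08264.


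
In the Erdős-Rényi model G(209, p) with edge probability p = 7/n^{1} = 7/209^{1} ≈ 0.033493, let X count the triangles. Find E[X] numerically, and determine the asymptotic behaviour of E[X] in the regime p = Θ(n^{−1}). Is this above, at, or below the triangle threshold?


Number of potential triangles: C(209, 3) = 1499784.
Each occurs with probability p³ ≈ (0.033493)³ ≈ 3.7571217e-05.
By linearity: E[X] = C(209, 3)·p³ ≈ 1499784 · 3.7571217e-05 ≈ 56.34871.
Here α = 1, so p = 7/n is exactly at the triangle threshold p ~ 1/n. Asymptotically E[X] → c³/6 = 7³/6 = 343/6 ≈ 57.16667, a bounded constant. In this regime the triangle count is asymptotically Poisson(c³/6).

E[X] ≈ 56.34871; in regime p = Θ(1/n^{1}) E[X] stays bounded (at the triangle threshold p ~ 1/n).


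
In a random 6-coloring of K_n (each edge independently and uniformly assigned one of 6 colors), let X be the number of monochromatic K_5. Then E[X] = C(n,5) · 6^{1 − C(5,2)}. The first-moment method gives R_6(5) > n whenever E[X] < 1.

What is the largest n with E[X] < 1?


We need C(n, 5) · 6^{1 − 10} < 1, i.e. C(n, 5) < 6^{10 − 1} = 10077696.
Check values of n near the boundary:
  n = 61: C(61, 5) = 5949147; 5949147 < 10077696? YES
  n = 62: C(62, 5) = 6471002; 6471002 < 10077696? YES
  n = 63: C(63, 5) = 7028847; 7028847 < 10077696? YES
  n = 64: C(64, 5) = 7624512; 7624512 < 10077696? YES
  n = 65: C(65, 5) = 8259888; 8259888 < 10077696? YES
  n = 66: C(66, 5) = 8936928; 8936928 < 10077696? YES
  n = 67: C(67, 5) = 9657648; 9657648 < 10077696? YES
  n = 68: C(68, 5) = 10424128; 10424128 < 10077696? NO
The largest n with C(n, 5) < 10077696 is n = 67 (where E[X] = 67067/69984 ≈ 0.95832). Hence R_6(5) > 67, i.e. R_6(5) ≥ 68.

Largest n = 67; hence R_6(5) > 67.


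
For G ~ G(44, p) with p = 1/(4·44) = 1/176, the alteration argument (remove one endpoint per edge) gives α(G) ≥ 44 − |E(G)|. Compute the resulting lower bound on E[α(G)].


E[|E(G)|] = C(44, 2)·p = 946 · (1/176) = 43/8.
E[α(G)] ≥ n − E[|E(G)|] = 44 − 43/8 = 309/8.
Numerically: ≈ 38.625000.
(This is only a lower bound; the true E[α(G)] may be larger.)

E[α(G)] ≥ 309/8 ≈ 38.625000.


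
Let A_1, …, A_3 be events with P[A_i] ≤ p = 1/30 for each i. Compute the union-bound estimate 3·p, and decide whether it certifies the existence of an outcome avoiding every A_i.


Union bound: P[∪_{i=1}^{3} A_i] ≤ Σ_i P[A_i] ≤ 3·p = 3·(1/30) = 1/10.
Numerically: 1/10 ≈ 0.100.
Is 1/10 < 1? YES.
Since P[∪ A_i] ≤ 1/10 < 1, the complement has P[∩ A_i^c] ≥ 1 − 1/10 = 9/10 > 0, so some outcome avoids every A_i.

3·p = 1/10 ≈ 0.100; existence CERTIFIED by the union bound.


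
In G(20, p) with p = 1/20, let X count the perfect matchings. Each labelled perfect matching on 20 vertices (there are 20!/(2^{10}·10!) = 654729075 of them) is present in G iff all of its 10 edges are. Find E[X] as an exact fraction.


K_20 has 20!/(2^{10}·10!) = 654729075 labelled perfect matchings.
For each such perfect matching H, let X_H = 1 if all 10 edges of H are present in G. Then P[X_H = 1] = p^{10} = (1/20)^{10} = 1/10240000000000.
By linearity of expectation: E[X] = Σ_H E[X_H] = 654729075 · p^{10} = 654729075 · 1/10240000000000 = 26189163/409600000000.
Numerically: E[X] ≈ 6.394e-05.

E[X] = 654729075 · (1/20)^{10} = 26189163/409600000000 ≈ 6.394e-05.


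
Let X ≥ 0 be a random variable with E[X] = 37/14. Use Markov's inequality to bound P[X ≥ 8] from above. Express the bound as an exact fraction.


μ = E[X] = 37/14, a = 8.
Markov: P[X ≥ 8] ≤ μ/a = (37/14)/8 = 37/112.
Numerically: ≈ 0.330357.
(Since a = 8 > μ = 2.642857, the bound 37/112 is < 1 and informative.)

P[X ≥ 8] ≤ 37/112 ≈ 0.330357.


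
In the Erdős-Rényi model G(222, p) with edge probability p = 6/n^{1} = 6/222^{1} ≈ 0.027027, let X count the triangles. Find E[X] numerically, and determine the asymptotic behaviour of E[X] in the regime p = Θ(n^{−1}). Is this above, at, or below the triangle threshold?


Number of potential triangles: C(222, 3) = 1798940.
Each occurs with probability p³ ≈ (0.027027)³ ≈ 1.97421673e-05.
By linearity: E[X] = C(222, 3)·p³ ≈ 1798940 · 1.97421673e-05 ≈ 35.514974.
Here α = 1, so p = 6/n is exactly at the triangle threshold p ~ 1/n. Asymptotically E[X] → c³/6 = 6³/6 = 36 ≈ 36.000000, a bounded constant. In this regime the triangle count is asymptotically Poisson(c³/6).

E[X] ≈ 35.514974; in regime p = Θ(1/n^{1}) E[X] stays bounded (at the triangle threshold p ~ 1/n).


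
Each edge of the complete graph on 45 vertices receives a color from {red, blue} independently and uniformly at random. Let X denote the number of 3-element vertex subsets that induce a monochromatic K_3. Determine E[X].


Let X = Σ_S X_S over the C(45, 3) = 14190 subsets S of size 3, where X_S = 1 if the K_3 on S is monochromatic.
For a fixed S, the K_3 on S has C(3, 2) = 3 edges. P[all 3 edges red] = (1/2)^3, and likewise for blue, so P[monochromatic] = 2·(1/2)^3 = 2^{1 − 3} = 1/4.
By linearity: E[X] = C(45, 3) · 2^{1 − 3} = 14190 · 1/4 = 7095/2.
Numerically: E[X] ≈ 3547.500.

E[X] = C(45,3)·2^(1−C(3,2)) = 7095/2 ≈ 3547.500.


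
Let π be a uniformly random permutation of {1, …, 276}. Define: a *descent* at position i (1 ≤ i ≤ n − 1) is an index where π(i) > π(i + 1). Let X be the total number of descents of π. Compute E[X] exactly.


Write X = Σ X_I over i = 1, …, 275, with X_I the indicator of one descent.
There are 275 indicators.
For each fixed i, the pair (π(i), π(i+1)) is a uniformly random ordered pair of distinct values from {1, …, 276}; by symmetry P[π(i) > π(i+1)] = 1/2.
By linearity: E[X] = 275 · (1/2) = (276 − 1) · (1/2) = 275/2 ≈ 137.500.

E[X] = 275/2 = 137.500.


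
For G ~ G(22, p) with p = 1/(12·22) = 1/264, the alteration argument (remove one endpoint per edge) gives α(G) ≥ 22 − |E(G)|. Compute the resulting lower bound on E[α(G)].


E[|E(G)|] = C(22, 2)·p = 231 · (1/264) = 7/8.
E[α(G)] ≥ n − E[|E(G)|] = 22 − 7/8 = 169/8.
Numerically: ≈ 21.125.
(This is only a lower bound; the true E[α(G)] may be larger.)

E[α(G)] ≥ 169/8 ≈ 21.125.


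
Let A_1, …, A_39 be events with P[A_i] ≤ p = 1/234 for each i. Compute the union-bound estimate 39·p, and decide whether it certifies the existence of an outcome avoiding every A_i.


Union bound: P[∪_{i=1}^{39} A_i] ≤ Σ_i P[A_i] ≤ 39·p = 39·(1/234) = 1/6.
Numerically: 1/6 ≈ 0.167.
Is 1/6 < 1? YES.
Since P[∪ A_i] ≤ 1/6 < 1, the complement has P[∩ A_i^c] ≥ 1 − 1/6 = 5/6 > 0, so some outcome avoids every A_i.

39·p = 1/6 ≈ 0.167; existence CERTIFIED by the union bound.


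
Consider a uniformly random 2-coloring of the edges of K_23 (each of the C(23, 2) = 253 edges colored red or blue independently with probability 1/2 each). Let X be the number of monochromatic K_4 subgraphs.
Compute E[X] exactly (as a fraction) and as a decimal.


Let X = Σ_S X_S over the C(23, 4) = 8855 subsets S of size 4, where X_S = 1 if the K_4 on S is monochromatic.
For a fixed S, the K_4 on S has C(4, 2) = 6 edges. P[all 6 edges red] = (1/2)^6, and likewise for blue, so P[monochromatic] = 2·(1/2)^6 = 2^{1 − 6} = 1/32.
By linearity of expectation: E[X] = C(23, 4) · 2^{1 − 6} = 8855 · 1/32 = 8855/32.
Numerically: E[X] ≈ 276.71875.

E[X] = C(23,4)·2^(1−C(4,2)) = 8855/32 ≈ 276.71875.


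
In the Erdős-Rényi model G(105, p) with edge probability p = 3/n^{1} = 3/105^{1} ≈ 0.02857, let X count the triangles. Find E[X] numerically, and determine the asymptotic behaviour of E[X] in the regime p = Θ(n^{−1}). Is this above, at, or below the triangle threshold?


Number of potential triangles: C(105, 3) = 187460.
Each occurs with probability p³ ≈ (0.02857)³ ≈ 2.332362e-05.
By linearity: E[X] = C(105, 3)·p³ ≈ 187460 · 2.332362e-05 ≈ 4.3722.
Here α = 1, so p = 3/n is exactly at the triangle threshold p ~ 1/n. Asymptotically E[X] → c³/6 = 3³/6 = 9/2 ≈ 4.5000, a bounded constant. In this regime the triangle count is asymptotically Poisson(c³/6).

E[X] ≈ 4.3722; in regime p = Θ(1/n^{1}) E[X] stays bounded (at the triangle threshold p ~ 1/n).


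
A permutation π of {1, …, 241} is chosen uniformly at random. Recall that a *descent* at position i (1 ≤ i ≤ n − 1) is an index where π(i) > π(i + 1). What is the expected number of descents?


Write X = Σ X_I over i = 1, …, 240, with X_I the indicator of one descent.
There are 240 indicators.
For each fixed i, the pair (π(i), π(i+1)) is a uniformly random ordered pair of distinct values from {1, …, 241}; by symmetry P[π(i) > π(i+1)] = 1/2.
By linearity: E[X] = 240 · (1/2) = (241 − 1) · (1/2) = 120 ≈ 120.000.

E[X] = 120 = 120.000.


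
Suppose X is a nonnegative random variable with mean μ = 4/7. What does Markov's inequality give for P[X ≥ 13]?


μ = E[X] = 4/7, a = 13.
Markov: P[X ≥ 13] ≤ μ/a = (4/7)/13 = 4/91.
Numerically: ≈ 0.043956.
(Since a = 13 > μ = 0.571429, the bound 4/91 is < 1 and informative.)

P[X ≥ 13] ≤ 4/91 ≈ 0.043956.


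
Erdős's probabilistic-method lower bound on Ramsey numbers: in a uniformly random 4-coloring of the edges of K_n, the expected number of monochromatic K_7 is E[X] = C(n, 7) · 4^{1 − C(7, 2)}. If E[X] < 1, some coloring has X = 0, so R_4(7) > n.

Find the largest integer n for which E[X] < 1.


We need C(n, 7) · 4^{1 − 21} < 1, i.e. C(n, 7) < 4^{21 − 1} = 1099511627776.
Check values of n near the boundary:
  n = 176: C(176, 7) = 919790691600; 919790691600 < 1099511627776? YES
  n = 177: C(177, 7) = 957664425960; 957664425960 < 1099511627776? YES
  n = 178: C(178, 7) = 996867063280; 996867063280 < 1099511627776? YES
  n = 179: C(179, 7) = 1037437234460; 1037437234460 < 1099511627776? YES
  n = 180: C(180, 7) = 1079414463600; 1079414463600 < 1099511627776? YES
  n = 181: C(181, 7) = 1122839183400; 1122839183400 < 1099511627776? NO
  n = 182: C(182, 7) = 1167752750736; 1167752750736 < 1099511627776? NO
  n = 183: C(183, 7) = 1214197462413; 1214197462413 < 1099511627776? NO
The largest n with C(n, 7) < 1099511627776 is n = 180 (where E[X] = 67463403975/68719476736 ≈ 0.98172). Hence R_4(7) > 180, i.e. R_4(7) ≥ 181.

Largest n = 180; hence R_4(7) > 180.


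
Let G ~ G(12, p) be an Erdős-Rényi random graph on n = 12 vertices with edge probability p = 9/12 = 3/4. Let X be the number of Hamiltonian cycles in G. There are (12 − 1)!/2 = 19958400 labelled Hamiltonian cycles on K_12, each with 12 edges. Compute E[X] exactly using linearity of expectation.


K_12 has (12 − 1)!/2 = 19958400 labelled Hamiltonian cycles.
For each such Hamiltonian cycle H, let X_H = 1 if all 12 edges of H are present in G. Then P[X_H = 1] = p^{12} = (3/4)^{12} = 531441/16777216.
Summing the indicators: E[X] = Σ_H E[X_H] = 19958400 · p^{12} = 19958400 · 531441/16777216 = 82864937925/131072.
Numerically: E[X] ≈ 6.322e+05.

E[X] = 19958400 · (3/4)^{12} = 82864937925/131072 ≈ 6.322e+05.


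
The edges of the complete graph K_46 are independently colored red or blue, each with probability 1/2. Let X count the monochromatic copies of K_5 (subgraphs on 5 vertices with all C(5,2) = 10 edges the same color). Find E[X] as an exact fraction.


Let X = Σ_S X_S over the C(46, 5) = 1370754 subsets S of size 5, where X_S = 1 if the K_5 on S is monochromatic.
For a fixed S, the K_5 on S has C(5, 2) = 10 edges. P[all 10 edges red] = (1/2)^10, and likewise for blue, so P[monochromatic] = 2·(1/2)^10 = 2^{1 − 10} = 1/512.
By linearity of expectation: E[X] = C(46, 5) · 2^{1 − 10} = 1370754 · 1/512 = 685377/256.
Numerically: E[X] ≈ 2677.25391.

E[X] = C(46,5)·2^(1−C(5,2)) = 685377/256 ≈ 2677.25391.
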